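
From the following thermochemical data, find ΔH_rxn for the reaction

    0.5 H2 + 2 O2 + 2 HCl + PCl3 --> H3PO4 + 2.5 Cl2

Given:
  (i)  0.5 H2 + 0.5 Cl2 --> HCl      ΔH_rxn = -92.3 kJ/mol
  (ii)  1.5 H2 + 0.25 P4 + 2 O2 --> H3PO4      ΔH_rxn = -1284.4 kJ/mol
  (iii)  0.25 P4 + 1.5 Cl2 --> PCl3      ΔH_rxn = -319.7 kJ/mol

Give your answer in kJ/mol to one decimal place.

(i) reversed and × 2: (-2)·(-92.3) = +184.6 kJ/mol
(ii) as written: -1284.4 kJ/mol
(iii) reversed: +319.7 kJ/mol
Since enthalpy is a state function, ΔH_rxn = (+184.6) + (-1284.4) + (+319.7) = -780.1 kJ/mol

ΔH_rxn = -780.1 kJ/mol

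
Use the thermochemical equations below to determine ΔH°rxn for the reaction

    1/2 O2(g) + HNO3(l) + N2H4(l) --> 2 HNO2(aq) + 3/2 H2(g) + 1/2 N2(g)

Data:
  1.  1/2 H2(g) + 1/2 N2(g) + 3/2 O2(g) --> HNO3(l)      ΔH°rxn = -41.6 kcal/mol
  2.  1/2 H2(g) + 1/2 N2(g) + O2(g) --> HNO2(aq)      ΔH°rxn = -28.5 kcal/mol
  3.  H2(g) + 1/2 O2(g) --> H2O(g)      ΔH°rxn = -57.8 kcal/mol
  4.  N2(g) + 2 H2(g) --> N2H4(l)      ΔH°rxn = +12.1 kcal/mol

eq. 1 reversed (reverse to put HNO3(l) on the reactant side): +41.6 kcal/mol
eq. 2 × 2 (×2 to match 2 HNO2(aq) in the target): (2)·(-28.5) = -57.0 kcal/mol
eq. 3: not needed (H2O(g) appears nowhere else).
eq. 4 reversed (reverse to put N2H4(l) on the reactant side): -12.1 kcal/mol
Combining the equations, ΔH°rxn = (-1)·(-41.6) + (2)·(-28.5) + (-1)·(+12.1) = -27.5 kcal/mol

ΔH°rxn = -27.5 kcal/mol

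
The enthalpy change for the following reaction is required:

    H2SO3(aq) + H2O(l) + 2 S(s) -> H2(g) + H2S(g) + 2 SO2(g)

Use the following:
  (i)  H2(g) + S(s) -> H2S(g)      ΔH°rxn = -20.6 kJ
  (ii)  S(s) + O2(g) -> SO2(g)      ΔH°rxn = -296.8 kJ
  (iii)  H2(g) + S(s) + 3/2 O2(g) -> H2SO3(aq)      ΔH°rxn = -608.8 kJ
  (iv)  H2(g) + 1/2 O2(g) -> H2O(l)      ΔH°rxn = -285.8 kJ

ΔH°rxn = 280.4 kJ

(i) as written (H2S(g) already on the product side): -20.6 kJ
(ii) × 2 (×2 to match 2 SO2(g) in the target): (2)·(-296.8) = -593.6 kJ
(iii) reversed (H2SO3(aq) must end up as a reactant): +608.8 kJ
(iv) reversed (H2O(l) must end up as a reactant): +285.8 kJ
ΔH°rxn = (1)·(-20.6) + (2)·(-296.8) + (-1)·(-608.8) + (-1)·(-285.8) = 280.4 kJ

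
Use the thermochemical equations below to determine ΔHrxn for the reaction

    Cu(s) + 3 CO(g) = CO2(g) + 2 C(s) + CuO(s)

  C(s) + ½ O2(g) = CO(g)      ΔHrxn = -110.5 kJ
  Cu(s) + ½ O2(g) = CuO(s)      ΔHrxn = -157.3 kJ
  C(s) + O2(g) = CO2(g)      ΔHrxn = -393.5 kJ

equation 1 reversed and × 3 (reverse to put CO(g) on the reactant side; ×3 to match 3 CO(g) in the target): (-3)·(-110.5) = +331.5 kJ
equation 2 as written (CuO(s) already on the product side): -157.3 kJ
equation 3 as written (CO2(g) already on the product side): -393.5 kJ
By Hess's law, ΔHrxn = (+331.5) + (-157.3) + (-393.5) = -219.3 kJ

ΔHrxn = -219.3 kJ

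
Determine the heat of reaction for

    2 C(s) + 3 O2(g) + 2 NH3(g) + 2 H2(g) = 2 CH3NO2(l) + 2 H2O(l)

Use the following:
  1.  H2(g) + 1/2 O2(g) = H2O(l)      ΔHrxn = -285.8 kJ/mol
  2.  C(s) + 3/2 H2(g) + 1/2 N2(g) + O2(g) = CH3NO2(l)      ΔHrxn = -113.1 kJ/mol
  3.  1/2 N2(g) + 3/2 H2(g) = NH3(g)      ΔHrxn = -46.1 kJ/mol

eq. 1 × 2: (2)·(-285.8) = -571.6 kJ/mol
eq. 2 × 2: (2)·(-113.1) = -226.2 kJ/mol
eq. 3 reversed and × 2: (-2)·(-46.1) = +92.2 kJ/mol
ΔHrxn = (-571.6) + (-226.2) + (+92.2) = -705.6 kJ/mol

ΔHrxn = -705.6 kJ/mol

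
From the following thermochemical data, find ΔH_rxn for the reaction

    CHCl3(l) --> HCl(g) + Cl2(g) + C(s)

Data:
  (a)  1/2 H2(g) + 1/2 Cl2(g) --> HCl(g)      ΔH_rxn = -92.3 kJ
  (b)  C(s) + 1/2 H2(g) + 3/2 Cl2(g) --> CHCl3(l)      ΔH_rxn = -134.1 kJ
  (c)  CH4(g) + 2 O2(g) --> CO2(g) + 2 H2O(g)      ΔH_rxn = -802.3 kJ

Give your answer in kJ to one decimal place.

(a) as written (HCl(g) already on the product side): -92.3 kJ
(b) reversed (CHCl3(l) must end up as a reactant): +134.1 kJ
(c): not needed (O2(g) appears nowhere else).
ΔH_rxn = (1)·(-92.3) + (-1)·(-134.1) = 41.8 kJ

ΔH_rxn = 41.8 kJ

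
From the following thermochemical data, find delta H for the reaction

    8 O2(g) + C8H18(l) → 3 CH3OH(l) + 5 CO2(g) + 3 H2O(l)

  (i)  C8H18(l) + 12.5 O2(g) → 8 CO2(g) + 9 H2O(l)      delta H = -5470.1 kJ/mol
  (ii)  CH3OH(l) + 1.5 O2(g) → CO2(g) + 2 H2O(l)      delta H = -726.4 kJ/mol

(i) as written: -5470.1 kJ/mol
(ii) reversed and × 3: (-3)·(-726.4) = +2179.2 kJ/mol
Combining the equations, delta H = (1)·(-5470.1) + (-3)·(-726.4) = -3290.9 kJ/mol

delta H = -3290.9 kJ/mol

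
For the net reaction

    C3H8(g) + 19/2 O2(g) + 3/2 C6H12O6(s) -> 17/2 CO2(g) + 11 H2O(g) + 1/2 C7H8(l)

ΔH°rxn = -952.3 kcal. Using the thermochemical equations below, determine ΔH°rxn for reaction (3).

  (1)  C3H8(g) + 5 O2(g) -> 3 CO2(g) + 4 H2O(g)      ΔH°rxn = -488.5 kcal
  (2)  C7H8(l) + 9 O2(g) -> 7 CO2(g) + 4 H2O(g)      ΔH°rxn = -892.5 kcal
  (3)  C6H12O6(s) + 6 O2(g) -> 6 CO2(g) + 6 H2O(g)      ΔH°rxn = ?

(1) as written (C3H8(g) already on the reactant side): -488.5 kcal
(2) reversed and × 1/2 (reverse to put C7H8(l) on the product side; ×1/2 to match 1/2 C7H8(l) in the target): (-1/2)·(-892.5) = +446.25 kcal
(3) × 3/2 (scale by 3/2 for the 3/2 C6H12O6(s)): contributes 3/2·x
-952.3 = (-488.5) + (+446.25) + 3/2·x
x = (-952.3 − (-42.25)) / (3/2) = -606.7 kcal

ΔH°rxn = -606.7 kcal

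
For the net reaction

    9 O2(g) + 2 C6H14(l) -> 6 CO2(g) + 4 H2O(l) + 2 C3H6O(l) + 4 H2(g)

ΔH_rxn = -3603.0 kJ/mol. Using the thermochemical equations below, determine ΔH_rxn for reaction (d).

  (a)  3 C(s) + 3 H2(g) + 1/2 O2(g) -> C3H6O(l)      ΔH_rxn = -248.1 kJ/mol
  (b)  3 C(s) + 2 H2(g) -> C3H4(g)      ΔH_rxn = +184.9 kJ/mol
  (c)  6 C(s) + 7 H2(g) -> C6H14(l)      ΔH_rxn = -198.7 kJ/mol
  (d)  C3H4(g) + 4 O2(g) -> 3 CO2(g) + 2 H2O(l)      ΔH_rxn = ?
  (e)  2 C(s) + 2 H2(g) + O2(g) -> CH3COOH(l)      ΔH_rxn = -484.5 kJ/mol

(a) × 2 (×2 to match 2 C3H6O(l) in the target): (2)·(-248.1) = -496.2 kJ/mol
(b) × 2: (2)·(+184.9) = +369.8 kJ/mol
(c) reversed and × 2 (reverse to put C6H14(l) on the reactant side; scale by 2 for the 2 C6H14(l)): (-2)·(-198.7) = +397.4 kJ/mol
(d) × 2 (scale by 2 for the 6 CO2(g)): contributes 2·x
(e): not needed (CH3COOH(l) appears nowhere else).
-3603.0 = (-496.2) + (+369.8) + (+397.4) + 2·x
x = (-3603.0 − (+271.0)) / (2) = -1937.0 kJ/mol

ΔH_rxn = -1937.0 kJ/mol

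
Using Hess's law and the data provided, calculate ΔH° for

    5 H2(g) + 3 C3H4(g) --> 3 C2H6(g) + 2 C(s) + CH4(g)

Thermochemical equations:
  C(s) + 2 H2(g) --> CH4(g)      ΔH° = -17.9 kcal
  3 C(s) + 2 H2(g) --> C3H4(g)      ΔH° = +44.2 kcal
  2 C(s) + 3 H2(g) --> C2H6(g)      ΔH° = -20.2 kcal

equation 1 as written (CH4(g) already on the product side): -17.9 kcal
equation 2 reversed and × 3 (C3H4(g) must end up as a reactant; ×3 to match 3 C3H4(g) in the target): (-3)·(+44.2) = -132.6 kcal
equation 3 × 3 (×3 to match 3 C2H6(g) in the target): (3)·(-20.2) = -60.6 kcal
By Hess's law, ΔH° = (-17.9) + (-132.6) + (-60.6) = -211.1 kcal

ΔH° = -211.1 kcal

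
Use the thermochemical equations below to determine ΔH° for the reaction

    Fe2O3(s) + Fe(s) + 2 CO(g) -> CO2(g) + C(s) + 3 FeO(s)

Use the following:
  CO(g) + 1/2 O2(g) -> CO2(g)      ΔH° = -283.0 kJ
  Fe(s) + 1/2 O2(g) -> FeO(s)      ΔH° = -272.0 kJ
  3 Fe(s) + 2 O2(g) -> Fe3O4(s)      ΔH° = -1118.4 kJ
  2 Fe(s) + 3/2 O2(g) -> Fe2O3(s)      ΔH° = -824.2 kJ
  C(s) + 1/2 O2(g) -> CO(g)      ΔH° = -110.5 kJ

ΔH° = -164.3 kJ

equation 1 as written: -283.0 kJ
equation 2 × 3: (3)·(-272.0) = -816.0 kJ
equation 3: not needed.
equation 4 reversed: +824.2 kJ
equation 5 reversed: +110.5 kJ
Summing the manipulated equations, ΔH° = (-283.0) + (-816.0) + (+824.2) + (+110.5) = -164.3 kJ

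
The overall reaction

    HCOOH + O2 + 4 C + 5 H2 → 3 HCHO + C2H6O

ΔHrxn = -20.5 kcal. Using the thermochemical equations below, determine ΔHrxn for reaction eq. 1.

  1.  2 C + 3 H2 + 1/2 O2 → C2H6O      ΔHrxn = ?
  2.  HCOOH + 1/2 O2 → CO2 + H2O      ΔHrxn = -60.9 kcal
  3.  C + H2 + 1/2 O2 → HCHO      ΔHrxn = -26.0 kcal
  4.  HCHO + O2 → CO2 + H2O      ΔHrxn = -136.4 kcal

ΔHrxn = -44.0 kcal

eq. 1 as written: contributes x
eq. 2 as written: -60.9 kcal
eq. 3 × 2: (2)·(-26.0) = -52.0 kcal
eq. 4 reversed: +136.4 kcal
-20.5 = (-60.9) + (-52.0) + (+136.4) + x
x = (-20.5 − (+23.5)) / (1) = -44.0 kcal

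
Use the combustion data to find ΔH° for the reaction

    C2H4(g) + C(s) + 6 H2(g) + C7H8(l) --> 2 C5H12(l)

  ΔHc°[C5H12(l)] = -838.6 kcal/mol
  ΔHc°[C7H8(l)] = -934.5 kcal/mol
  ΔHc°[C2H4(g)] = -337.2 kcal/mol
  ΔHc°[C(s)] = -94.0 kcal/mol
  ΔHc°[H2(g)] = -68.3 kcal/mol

ΔH° = -98.3 kcal/mol

Using ΔH = Σ nΔHc°(reactants) − Σ nΔHc°(products):
= [1·(-337.2) + 1·(-94.0) + 6·(-68.3) + 1·(-934.5)] − [2·(-838.6)]
= -98.3 kcal/mol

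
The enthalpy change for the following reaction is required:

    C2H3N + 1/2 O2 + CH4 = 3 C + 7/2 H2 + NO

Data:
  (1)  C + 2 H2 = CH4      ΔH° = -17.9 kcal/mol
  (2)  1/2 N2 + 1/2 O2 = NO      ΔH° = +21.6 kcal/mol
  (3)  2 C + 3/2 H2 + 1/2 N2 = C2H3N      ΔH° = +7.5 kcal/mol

(1) reversed (reverse to put CH4 on the reactant side): +17.9 kcal/mol
(2) as written (NO already on the product side): +21.6 kcal/mol
(3) reversed (reverse to put C2H3N on the reactant side): -7.5 kcal/mol
ΔH° = (+17.9) + (+21.6) + (-7.5) = 32.0 kcal/mol

ΔH° = 32.0 kcal/mol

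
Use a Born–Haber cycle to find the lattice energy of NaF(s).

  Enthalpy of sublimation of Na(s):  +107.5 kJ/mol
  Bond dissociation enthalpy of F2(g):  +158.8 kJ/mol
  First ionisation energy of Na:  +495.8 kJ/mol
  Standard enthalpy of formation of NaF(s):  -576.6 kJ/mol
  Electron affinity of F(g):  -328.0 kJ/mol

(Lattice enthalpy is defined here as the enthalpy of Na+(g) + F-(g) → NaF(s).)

U = -931.3 kJ/mol

ΔHf° = 1·ΔHsub + 1·(ΣIE) + 1/2·D(F2) + 1·EA + U
-576.6 = 1·(+107.5) + 1·(+495.8) + 1/2·(+158.8) + 1·(-328.0) + U
U = -576.6 − (+354.7) = -931.3 kJ/mol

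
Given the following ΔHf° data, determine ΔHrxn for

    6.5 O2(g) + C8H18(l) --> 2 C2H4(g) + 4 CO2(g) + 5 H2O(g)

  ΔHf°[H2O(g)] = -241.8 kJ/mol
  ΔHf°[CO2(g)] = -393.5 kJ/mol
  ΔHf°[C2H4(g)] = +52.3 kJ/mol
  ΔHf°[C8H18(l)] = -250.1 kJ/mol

Products: 2·(+52.3) + 4·(-393.5) + 5·(-241.8) = -2678.4
Reactants: 13/2·(+0.0) + 1·(-250.1) = -250.1
ΔHrxn = (-2678.4) − (-250.1) = -2428.3 kJ/mol

ΔHrxn = -2428.3 kJ/mol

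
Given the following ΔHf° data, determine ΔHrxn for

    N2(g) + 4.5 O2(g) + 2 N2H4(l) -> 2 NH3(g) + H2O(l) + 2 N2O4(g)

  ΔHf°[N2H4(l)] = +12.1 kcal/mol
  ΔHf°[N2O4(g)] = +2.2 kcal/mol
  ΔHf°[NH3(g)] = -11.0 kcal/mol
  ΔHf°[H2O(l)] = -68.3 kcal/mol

ΔHrxn = -110.1 kcal/mol

Products: 2·(-11.0) + 1·(-68.3) + 2·(+2.2) = -85.9
Reactants: 1·(+0.0) + 9/2·(+0.0) + 2·(+12.1) = +24.2
ΔHrxn = (-85.9) − (+24.2) = -110.1 kcal/mol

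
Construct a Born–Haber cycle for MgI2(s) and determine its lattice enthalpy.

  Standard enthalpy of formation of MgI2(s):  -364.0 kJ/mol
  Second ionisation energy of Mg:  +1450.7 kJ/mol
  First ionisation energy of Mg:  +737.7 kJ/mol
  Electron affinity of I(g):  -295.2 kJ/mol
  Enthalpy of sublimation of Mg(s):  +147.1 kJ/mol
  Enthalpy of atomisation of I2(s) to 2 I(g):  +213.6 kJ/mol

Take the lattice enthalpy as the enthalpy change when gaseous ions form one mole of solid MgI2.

U = -2322.7 kJ/mol

ΔHf° = 1·ΔHsub + 1·(ΣIE) + 1·D(I2) + 2·EA + U
-364.0 = 1·(+147.1) + 1·(+2188.4) + 1·(+213.6) + 2·(-295.2) + U
U = -364.0 − (+1958.7) = -2322.7 kJ/mol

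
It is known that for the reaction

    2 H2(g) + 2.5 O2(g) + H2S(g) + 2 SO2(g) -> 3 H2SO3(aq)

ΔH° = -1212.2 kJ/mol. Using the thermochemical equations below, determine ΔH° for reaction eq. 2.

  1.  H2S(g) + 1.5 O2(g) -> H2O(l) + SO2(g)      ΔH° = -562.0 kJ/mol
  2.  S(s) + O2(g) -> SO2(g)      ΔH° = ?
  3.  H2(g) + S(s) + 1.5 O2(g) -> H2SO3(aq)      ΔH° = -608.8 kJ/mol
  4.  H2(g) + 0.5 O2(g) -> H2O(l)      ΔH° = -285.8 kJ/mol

ΔH° = -296.8 kJ/mol

eq. 1 as written (H2S(g) already on the reactant side): -562.0 kJ/mol
eq. 2 reversed and × 3: contributes −3·x
eq. 3 × 3 (scale by 3 for the 3 H2SO3(aq)): (3)·(-608.8) = -1826.4 kJ/mol
eq. 4 reversed: +285.8 kJ/mol
-1212.2 = (-562.0) + (-1826.4) + (+285.8) − 3·x
x = (-1212.2 − (-2102.6)) / (-3) = -296.8 kJ/mol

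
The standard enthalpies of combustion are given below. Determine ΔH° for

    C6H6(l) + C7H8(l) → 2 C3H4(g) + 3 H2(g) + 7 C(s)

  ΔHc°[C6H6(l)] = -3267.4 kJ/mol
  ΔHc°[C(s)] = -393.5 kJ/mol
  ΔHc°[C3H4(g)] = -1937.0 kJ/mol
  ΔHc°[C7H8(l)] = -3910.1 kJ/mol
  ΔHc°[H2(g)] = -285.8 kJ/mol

Using ΔH = Σ nΔHc°(reactants) − Σ nΔHc°(products):
= [1·(-3267.4) + 1·(-3910.1)] − [2·(-1937.0) + 3·(-285.8) + 7·(-393.5)]
= 308.4 kJ/mol

ΔH° = 308.4 kJ/mol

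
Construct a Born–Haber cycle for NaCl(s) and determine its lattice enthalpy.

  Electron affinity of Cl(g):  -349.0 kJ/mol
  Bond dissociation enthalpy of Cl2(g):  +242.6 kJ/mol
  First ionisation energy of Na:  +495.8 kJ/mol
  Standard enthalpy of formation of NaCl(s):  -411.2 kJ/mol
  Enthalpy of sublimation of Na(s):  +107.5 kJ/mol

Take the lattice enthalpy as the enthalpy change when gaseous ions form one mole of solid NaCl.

ΔHf° = 1·ΔHsub + 1·(ΣIE) + 1/2·D(Cl2) + 1·EA + U
-411.2 = 1·(+107.5) + 1·(+495.8) + 1/2·(+242.6) + 1·(-349.0) + U
U = -411.2 − (+375.6) = -786.8 kJ/mol

U = -786.8 kJ/mol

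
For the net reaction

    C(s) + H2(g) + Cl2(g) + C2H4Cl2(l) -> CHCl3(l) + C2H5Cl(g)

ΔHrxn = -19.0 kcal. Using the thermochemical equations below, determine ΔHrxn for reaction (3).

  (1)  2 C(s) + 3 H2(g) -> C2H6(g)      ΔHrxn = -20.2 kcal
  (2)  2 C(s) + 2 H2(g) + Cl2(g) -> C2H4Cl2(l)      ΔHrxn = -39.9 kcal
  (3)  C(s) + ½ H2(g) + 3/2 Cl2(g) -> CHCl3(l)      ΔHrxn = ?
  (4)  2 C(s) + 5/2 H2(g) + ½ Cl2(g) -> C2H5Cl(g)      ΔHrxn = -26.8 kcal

(1): not needed.
(2) reversed: +39.9 kcal
(3) as written: contributes x
(4) as written: -26.8 kcal
-19.0 = (+39.9) + (-26.8) + x
x = (-19.0 − (+13.1)) / (1) = -32.1 kcal

ΔHrxn = -32.1 kcal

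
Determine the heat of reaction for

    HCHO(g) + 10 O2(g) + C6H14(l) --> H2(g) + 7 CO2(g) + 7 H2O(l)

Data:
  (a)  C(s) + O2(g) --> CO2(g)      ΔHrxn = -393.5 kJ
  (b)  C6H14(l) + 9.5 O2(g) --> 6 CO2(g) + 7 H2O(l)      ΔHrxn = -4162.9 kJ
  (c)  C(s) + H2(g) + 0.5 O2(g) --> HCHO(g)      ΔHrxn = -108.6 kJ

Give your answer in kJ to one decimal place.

(a) as written: -393.5 kJ
(b) as written (C6H14(l) already on the reactant side): -4162.9 kJ
(c) reversed (reverse to put HCHO(g) on the reactant side): +108.6 kJ
ΔHrxn = (1)·(-393.5) + (1)·(-4162.9) + (-1)·(-108.6) = -4447.8 kJ

ΔHrxn = -4447.8 kJ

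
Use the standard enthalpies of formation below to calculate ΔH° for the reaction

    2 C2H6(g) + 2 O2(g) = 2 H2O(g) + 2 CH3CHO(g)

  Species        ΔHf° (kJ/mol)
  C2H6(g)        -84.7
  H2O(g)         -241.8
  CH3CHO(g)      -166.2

ΔH° = -646.6 kJ/mol

Products: 2·(-241.8) + 2·(-166.2) = -816.0
Reactants: 2·(-84.7) + 2·(+0.0) = -169.4
ΔH° = (-816.0) − (-169.4) = -646.6 kJ/mol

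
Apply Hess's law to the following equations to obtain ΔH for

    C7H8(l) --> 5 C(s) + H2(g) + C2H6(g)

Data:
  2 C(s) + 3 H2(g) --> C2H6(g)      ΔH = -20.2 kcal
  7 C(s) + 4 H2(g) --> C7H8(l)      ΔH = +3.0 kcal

ΔH = -23.2 kcal

equation 1 as written (C2H6(g) already on the product side): -20.2 kcal
equation 2 reversed (reverse to put C7H8(l) on the reactant side): -3.0 kcal
ΔH = (1)·(-20.2) + (-1)·(+3.0) = -23.2 kcal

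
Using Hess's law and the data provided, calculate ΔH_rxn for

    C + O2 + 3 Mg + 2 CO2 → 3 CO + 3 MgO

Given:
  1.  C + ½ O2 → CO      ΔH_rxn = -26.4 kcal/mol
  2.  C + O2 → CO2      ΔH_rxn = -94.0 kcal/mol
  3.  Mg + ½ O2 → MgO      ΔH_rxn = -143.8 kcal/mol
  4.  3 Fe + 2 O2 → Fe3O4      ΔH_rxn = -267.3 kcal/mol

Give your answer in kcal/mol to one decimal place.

ΔH_rxn = -322.6 kcal/mol

eq. 1 × 3 (×3 to match 3 CO in the target): (3)·(-26.4) = -79.2 kcal/mol
eq. 2 reversed and × 2 (reverse to put CO2 on the reactant side; ×2 to match 2 CO2 in the target): (-2)·(-94.0) = +188.0 kcal/mol
eq. 3 × 3 (×3 to match 3 MgO in the target): (3)·(-143.8) = -431.4 kcal/mol
eq. 4: not needed (Fe appears nowhere else).
ΔH_rxn = (-79.2) + (+188.0) + (-431.4) = -322.6 kcal/mol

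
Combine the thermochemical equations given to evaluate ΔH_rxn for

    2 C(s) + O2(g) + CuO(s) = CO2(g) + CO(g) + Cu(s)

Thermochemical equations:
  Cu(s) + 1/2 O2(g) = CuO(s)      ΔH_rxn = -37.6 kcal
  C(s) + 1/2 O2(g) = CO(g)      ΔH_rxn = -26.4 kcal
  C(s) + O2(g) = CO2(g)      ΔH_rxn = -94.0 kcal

equation 1 reversed (reverse to put CuO(s) on the reactant side): +37.6 kcal
equation 2 as written (CO(g) already on the product side): -26.4 kcal
equation 3 as written (CO2(g) already on the product side): -94.0 kcal
By Hess's law, ΔH_rxn = (-1)·(-37.6) + (1)·(-26.4) + (1)·(-94.0) = -82.8 kcal

ΔH_rxn = -82.8 kcal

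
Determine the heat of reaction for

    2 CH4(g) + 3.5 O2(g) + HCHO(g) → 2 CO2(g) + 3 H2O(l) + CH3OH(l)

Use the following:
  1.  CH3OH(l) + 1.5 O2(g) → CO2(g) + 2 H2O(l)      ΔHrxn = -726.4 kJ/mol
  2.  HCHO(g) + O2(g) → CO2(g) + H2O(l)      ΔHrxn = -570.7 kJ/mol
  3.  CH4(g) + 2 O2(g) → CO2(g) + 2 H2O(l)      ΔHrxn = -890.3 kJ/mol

ΔHrxn = -1624.9 kJ/mol

eq. 1 reversed: +726.4 kJ/mol
eq. 2 as written: -570.7 kJ/mol
eq. 3 × 2: (2)·(-890.3) = -1780.6 kJ/mol
ΔHrxn = (-1)·(-726.4) + (1)·(-570.7) + (2)·(-890.3) = -1624.9 kJ/mol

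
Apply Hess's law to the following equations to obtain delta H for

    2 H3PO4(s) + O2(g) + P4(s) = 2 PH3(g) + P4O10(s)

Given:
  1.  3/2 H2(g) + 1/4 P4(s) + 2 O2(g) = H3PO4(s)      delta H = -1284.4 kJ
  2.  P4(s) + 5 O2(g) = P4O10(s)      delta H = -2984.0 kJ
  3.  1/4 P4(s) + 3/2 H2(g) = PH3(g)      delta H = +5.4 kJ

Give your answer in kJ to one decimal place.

delta H = -404.4 kJ

eq. 1 reversed and × 2: (-2)·(-1284.4) = +2568.8 kJ
eq. 2 as written: -2984.0 kJ
eq. 3 × 2: (2)·(+5.4) = +10.8 kJ
delta H = (-2)·(-1284.4) + (1)·(-2984.0) + (2)·(+5.4) = -404.4 kJ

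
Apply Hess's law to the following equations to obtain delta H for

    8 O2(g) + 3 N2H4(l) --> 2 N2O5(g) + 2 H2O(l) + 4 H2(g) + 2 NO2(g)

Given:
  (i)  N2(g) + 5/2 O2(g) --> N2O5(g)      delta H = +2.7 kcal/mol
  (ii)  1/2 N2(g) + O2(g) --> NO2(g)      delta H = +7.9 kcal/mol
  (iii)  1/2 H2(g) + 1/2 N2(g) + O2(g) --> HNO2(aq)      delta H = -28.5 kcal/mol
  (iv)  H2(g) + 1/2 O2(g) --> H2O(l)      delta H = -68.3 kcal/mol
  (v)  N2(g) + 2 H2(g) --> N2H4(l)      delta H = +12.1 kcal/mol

(i) × 2 (scale by 2 for the 2 N2O5(g)): (2)·(+2.7) = +5.4 kcal/mol
(ii) × 2 (scale by 2 for the 2 NO2(g)): (2)·(+7.9) = +15.8 kcal/mol
(iii): not needed (HNO2(aq) appears nowhere else).
(iv) × 2 (×2 to match 2 H2O(l) in the target): (2)·(-68.3) = -136.6 kcal/mol
(v) reversed and × 3 (N2H4(l) must end up as a reactant; ×3 to match 3 N2H4(l) in the target): (-3)·(+12.1) = -36.3 kcal/mol
By Hess's law, delta H = (2)·(+2.7) + (2)·(+7.9) + (2)·(-68.3) + (-3)·(+12.1) = -151.7 kcal/mol

delta H = -151.7 kcal/mol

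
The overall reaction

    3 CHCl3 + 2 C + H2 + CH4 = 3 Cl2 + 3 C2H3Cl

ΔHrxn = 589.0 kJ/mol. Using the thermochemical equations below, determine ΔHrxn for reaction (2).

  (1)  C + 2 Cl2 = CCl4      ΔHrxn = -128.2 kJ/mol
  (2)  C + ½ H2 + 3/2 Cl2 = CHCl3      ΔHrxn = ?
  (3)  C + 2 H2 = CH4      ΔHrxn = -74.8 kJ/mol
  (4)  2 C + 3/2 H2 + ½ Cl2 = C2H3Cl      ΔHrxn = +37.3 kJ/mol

ΔHrxn = -134.1 kJ/mol

(1): not needed.
(2) reversed and × 3: contributes −3·x
(3) reversed: +74.8 kJ/mol
(4) × 3: (3)·(+37.3) = +111.9 kJ/mol
+589.0 = (+74.8) + (+111.9) − 3·x
x = (+589.0 − (+186.7)) / (-3) = -134.1 kJ/mol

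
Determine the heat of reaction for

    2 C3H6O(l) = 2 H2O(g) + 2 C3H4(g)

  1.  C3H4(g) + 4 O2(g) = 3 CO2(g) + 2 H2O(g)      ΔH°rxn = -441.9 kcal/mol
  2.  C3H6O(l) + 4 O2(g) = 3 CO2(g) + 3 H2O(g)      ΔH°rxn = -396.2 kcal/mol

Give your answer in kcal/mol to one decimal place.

eq. 1 reversed and × 2: (-2)·(-441.9) = +883.8 kcal/mol
eq. 2 × 2: (2)·(-396.2) = -792.4 kcal/mol
Combining the equations, ΔH°rxn = (-2)·(-441.9) + (2)·(-396.2) = 91.4 kcal/mol

ΔH°rxn = 91.4 kcal/mol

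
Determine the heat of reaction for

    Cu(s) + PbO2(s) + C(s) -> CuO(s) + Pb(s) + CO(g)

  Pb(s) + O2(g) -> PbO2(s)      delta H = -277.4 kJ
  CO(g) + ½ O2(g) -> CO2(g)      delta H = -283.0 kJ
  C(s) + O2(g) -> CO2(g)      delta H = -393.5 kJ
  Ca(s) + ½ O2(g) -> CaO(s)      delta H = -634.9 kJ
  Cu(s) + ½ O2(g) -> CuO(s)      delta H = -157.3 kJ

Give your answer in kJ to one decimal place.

equation 1 reversed: +277.4 kJ
equation 2 reversed: +283.0 kJ
equation 3 as written: -393.5 kJ
equation 4: not needed.
equation 5 as written: -157.3 kJ
Since enthalpy is a state function, delta H = (-1)·(-277.4) + (-1)·(-283.0) + (1)·(-393.5) + (1)·(-157.3) = 9.6 kJ

delta H = 9.6 kJ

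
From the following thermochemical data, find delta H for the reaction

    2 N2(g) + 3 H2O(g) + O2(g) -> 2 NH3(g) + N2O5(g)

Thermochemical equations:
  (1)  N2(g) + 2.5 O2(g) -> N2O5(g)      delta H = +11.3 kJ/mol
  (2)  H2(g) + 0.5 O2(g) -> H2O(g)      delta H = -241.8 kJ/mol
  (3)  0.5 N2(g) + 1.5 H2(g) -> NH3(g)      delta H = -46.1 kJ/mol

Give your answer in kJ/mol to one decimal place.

delta H = 644.5 kJ/mol

(1) as written (N2O5(g) already on the product side): +11.3 kJ/mol
(2) reversed and × 3 (H2O(g) must end up as a reactant; scale by 3 for the 3 H2O(g)): (-3)·(-241.8) = +725.4 kJ/mol
(3) × 2 (×2 to match 2 NH3(g) in the target): (2)·(-46.1) = -92.2 kJ/mol
Summing the manipulated equations, delta H = (+11.3) + (+725.4) + (-92.2) = 644.5 kJ/mol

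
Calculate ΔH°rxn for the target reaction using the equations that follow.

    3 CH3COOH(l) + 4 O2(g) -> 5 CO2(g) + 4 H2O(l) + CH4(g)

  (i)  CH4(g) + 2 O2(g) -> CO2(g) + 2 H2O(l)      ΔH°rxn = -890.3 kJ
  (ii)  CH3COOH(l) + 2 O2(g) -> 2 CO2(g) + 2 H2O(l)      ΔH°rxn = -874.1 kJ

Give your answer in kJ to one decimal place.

(i) reversed: +890.3 kJ
(ii) × 3: (3)·(-874.1) = -2622.3 kJ
Combining the equations, ΔH°rxn = (-1)·(-890.3) + (3)·(-874.1) = -1732.0 kJ

ΔH°rxn = -1732.0 kJ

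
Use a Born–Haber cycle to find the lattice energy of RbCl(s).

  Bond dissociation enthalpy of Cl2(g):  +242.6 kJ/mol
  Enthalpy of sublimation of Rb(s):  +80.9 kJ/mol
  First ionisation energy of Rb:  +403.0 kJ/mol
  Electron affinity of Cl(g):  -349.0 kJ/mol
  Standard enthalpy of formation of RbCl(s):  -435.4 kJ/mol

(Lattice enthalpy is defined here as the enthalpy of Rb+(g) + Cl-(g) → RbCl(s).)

U = -691.6 kJ/mol

ΔHf° = 1·ΔHsub + 1·(ΣIE) + 1/2·D(Cl2) + 1·EA + U
-435.4 = 1·(+80.9) + 1·(+403.0) + 1/2·(+242.6) + 1·(-349.0) + U
U = -435.4 − (+256.2) = -691.6 kJ/mol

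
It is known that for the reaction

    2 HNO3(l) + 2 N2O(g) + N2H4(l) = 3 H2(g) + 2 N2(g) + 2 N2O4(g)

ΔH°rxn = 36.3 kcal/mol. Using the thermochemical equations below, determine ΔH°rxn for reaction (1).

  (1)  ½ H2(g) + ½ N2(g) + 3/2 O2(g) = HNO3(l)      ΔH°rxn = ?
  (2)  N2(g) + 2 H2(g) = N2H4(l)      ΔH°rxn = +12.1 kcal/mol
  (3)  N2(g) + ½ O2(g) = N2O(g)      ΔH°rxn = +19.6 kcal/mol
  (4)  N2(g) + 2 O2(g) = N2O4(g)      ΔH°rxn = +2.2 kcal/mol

(1) reversed and × 2 (reverse to put HNO3(l) on the reactant side; scale by 2 for the 2 HNO3(l)): contributes −2·x
(2) reversed (N2H4(l) must end up as a reactant): -12.1 kcal/mol
(3) reversed and × 2 (N2O(g) must end up as a reactant; scale by 2 for the 2 N2O(g)): (-2)·(+19.6) = -39.2 kcal/mol
(4) × 2 (×2 to match 2 N2O4(g) in the target): (2)·(+2.2) = +4.4 kcal/mol
+36.3 = (-12.1) + (-39.2) + (+4.4) − 2·x
x = (+36.3 − (-46.9)) / (-2) = -41.6 kcal/mol

ΔH°rxn = -41.6 kcal/mol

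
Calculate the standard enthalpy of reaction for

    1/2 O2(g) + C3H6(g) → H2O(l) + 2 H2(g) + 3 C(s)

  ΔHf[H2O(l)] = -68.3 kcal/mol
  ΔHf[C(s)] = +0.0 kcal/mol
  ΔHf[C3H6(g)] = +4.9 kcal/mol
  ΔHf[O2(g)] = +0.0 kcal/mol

ΔH° = -73.2 kcal/mol

ΔH°rxn = Σ nΔHf°(products) − Σ nΔHf°(reactants).
Products: 1·(-68.3) + 2·(+0.0) + 3·(+0.0) = -68.3
Reactants: 1/2·(+0.0) + 1·(+4.9) = +4.9
ΔH° = (-68.3) − (+4.9) = -73.2 kcal/mol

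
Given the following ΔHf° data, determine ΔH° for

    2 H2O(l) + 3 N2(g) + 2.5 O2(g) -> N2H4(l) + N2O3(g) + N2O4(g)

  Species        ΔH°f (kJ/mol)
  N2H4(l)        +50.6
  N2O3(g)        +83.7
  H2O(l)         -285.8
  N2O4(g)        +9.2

ΔH°rxn = Σ nΔHf°(products) − Σ nΔHf°(reactants).
Products: 1·(+50.6) + 1·(+83.7) + 1·(+9.2) = +143.5
Reactants: 2·(-285.8) + 3·(+0.0) + 5/2·(+0.0) = -571.6
ΔH° = (+143.5) − (-571.6) = 715.1 kJ/mol

ΔH° = 715.1 kJ/mol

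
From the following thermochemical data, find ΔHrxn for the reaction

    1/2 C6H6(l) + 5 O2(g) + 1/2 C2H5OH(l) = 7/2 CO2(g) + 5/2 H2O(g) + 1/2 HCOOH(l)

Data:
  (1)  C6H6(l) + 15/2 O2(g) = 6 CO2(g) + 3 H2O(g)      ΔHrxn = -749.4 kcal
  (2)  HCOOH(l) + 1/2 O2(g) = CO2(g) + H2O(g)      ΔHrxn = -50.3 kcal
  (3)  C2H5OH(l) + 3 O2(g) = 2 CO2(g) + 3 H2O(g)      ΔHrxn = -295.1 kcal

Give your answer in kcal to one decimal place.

(1) × 1/2 (×1/2 to match 1/2 C6H6(l) in the target): (1/2)·(-749.4) = -374.7 kcal
(2) reversed and × 1/2 (reverse to put HCOOH(l) on the product side; scale by 1/2 for the 1/2 HCOOH(l)): (-1/2)·(-50.3) = +25.15 kcal
(3) × 1/2 (scale by 1/2 for the 1/2 C2H5OH(l)): (1/2)·(-295.1) = -147.55 kcal
By Hess's law, ΔHrxn = (1/2)·(-749.4) + (-1/2)·(-50.3) + (1/2)·(-295.1) = -497.1 kcal

ΔHrxn = -497.1 kcal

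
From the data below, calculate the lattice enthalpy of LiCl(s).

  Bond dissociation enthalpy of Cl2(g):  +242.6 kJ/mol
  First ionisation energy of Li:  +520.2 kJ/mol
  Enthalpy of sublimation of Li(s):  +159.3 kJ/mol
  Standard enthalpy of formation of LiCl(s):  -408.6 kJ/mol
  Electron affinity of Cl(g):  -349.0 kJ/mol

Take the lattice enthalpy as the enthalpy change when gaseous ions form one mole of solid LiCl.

ΔHf° = 1·ΔHsub + 1·(ΣIE) + 1/2·D(Cl2) + 1·EA + U
-408.6 = 1·(+159.3) + 1·(+520.2) + 1/2·(+242.6) + 1·(-349.0) + U
U = -408.6 − (+451.8) = -860.4 kJ/mol

U = -860.4 kJ/mol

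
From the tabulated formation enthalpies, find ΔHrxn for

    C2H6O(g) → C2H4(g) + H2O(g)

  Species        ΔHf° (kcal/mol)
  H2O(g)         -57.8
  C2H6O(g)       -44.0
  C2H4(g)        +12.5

Products: 1·(+12.5) + 1·(-57.8) = -45.3
Reactants: 1·(-44.0) = -44.0
ΔHrxn = (-45.3) − (-44.0) = -1.3 kcal/mol

ΔHrxn = -1.3 kcal/mol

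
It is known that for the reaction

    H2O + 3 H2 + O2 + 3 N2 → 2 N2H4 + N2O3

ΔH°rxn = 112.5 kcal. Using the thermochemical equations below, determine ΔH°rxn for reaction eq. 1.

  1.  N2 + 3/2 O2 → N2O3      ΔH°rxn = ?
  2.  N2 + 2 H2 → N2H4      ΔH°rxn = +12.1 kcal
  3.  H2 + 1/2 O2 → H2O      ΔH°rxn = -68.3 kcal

ΔH°rxn = 20.0 kcal

eq. 1 as written (N2O3 already on the product side): contributes x
eq. 2 × 2 (scale by 2 for the 2 N2H4): (2)·(+12.1) = +24.2 kcal
eq. 3 reversed (H2O must end up as a reactant): +68.3 kcal
+112.5 = (+24.2) + (+68.3) + x
x = (+112.5 − (+92.5)) / (1) = 20.0 kcal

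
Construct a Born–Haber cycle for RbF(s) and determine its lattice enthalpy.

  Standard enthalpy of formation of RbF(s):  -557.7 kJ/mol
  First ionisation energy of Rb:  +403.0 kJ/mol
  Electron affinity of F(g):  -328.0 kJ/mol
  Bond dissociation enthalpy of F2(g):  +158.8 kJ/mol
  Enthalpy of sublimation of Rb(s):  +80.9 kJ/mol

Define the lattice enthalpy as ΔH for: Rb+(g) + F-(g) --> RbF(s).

ΔHf° = 1·ΔHsub + 1·(ΣIE) + 1/2·D(F2) + 1·EA + U
-557.7 = 1·(+80.9) + 1·(+403.0) + 1/2·(+158.8) + 1·(-328.0) + U
U = -557.7 − (+235.3) = -793.0 kJ/mol

U = -793.0 kJ/mol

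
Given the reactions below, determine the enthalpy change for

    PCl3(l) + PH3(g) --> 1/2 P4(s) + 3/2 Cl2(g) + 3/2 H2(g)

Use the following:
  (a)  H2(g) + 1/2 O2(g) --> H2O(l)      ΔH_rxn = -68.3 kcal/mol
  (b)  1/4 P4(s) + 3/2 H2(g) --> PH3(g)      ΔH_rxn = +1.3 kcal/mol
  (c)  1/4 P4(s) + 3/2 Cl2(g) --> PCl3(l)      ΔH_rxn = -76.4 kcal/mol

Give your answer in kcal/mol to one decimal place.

ΔH_rxn = 75.1 kcal/mol

(a): not needed (H2O(l) appears nowhere else).
(b) reversed (reverse to put PH3(g) on the reactant side): -1.3 kcal/mol
(c) reversed (reverse to put PCl3(l) on the reactant side): +76.4 kcal/mol
ΔH_rxn = (-1)·(+1.3) + (-1)·(-76.4) = 75.1 kcal/mol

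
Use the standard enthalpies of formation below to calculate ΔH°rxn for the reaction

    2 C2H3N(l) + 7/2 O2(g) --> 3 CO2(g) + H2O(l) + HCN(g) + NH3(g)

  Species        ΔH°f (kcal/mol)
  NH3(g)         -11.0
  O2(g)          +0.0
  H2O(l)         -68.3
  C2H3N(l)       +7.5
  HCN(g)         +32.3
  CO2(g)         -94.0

ΔH°rxn = Σ nΔHf°(products) − Σ nΔHf°(reactants).
Products: 3·(-94.0) + 1·(-68.3) + 1·(+32.3) + 1·(-11.0) = -329.0
Reactants: 2·(+7.5) + 7/2·(+0.0) = +15.0
ΔH°rxn = (-329.0) − (+15.0) = -344.0 kcal/mol

ΔH°rxn = -344.0 kcal/mol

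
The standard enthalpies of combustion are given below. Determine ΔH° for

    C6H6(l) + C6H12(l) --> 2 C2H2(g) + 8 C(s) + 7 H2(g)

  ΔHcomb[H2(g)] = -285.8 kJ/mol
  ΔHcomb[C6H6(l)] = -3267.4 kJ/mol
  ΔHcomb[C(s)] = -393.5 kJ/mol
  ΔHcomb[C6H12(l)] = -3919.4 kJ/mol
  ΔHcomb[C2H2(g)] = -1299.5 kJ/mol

ΔH° = 560.8 kJ/mol

Using ΔH = Σ nΔHc°(reactants) − Σ nΔHc°(products):
= [1·(-3267.4) + 1·(-3919.4)] − [2·(-1299.5) + 8·(-393.5) + 7·(-285.8)]
= 560.8 kJ/mol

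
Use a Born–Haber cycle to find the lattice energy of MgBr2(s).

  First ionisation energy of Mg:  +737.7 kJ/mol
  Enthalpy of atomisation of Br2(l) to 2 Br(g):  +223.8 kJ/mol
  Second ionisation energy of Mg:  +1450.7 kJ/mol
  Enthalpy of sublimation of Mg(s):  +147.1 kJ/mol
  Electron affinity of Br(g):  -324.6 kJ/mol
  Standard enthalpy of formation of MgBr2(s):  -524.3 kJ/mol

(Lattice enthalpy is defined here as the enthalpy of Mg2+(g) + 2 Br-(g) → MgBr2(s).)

U = -2434.4 kJ/mol

ΔHf° = 1·ΔHsub + 1·(ΣIE) + 1·D(Br2) + 2·EA + U
-524.3 = 1·(+147.1) + 1·(+2188.4) + 1·(+223.8) + 2·(-324.6) + U
U = -524.3 − (+1910.1) = -2434.4 kJ/mol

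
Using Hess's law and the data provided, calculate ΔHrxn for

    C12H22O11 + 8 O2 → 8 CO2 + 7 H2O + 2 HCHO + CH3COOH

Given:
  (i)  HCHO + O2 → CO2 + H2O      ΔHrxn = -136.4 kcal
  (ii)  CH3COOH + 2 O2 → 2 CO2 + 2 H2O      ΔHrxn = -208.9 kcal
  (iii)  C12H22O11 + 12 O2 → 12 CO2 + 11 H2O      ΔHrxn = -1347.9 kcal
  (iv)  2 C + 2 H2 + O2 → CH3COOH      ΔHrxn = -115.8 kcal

ΔHrxn = -866.2 kcal

(i) reversed and × 2: (-2)·(-136.4) = +272.8 kcal
(ii) reversed: +208.9 kcal
(iii) as written: -1347.9 kcal
(iv): not needed.
ΔHrxn = (-2)·(-136.4) + (-1)·(-208.9) + (1)·(-1347.9) = -866.2 kcal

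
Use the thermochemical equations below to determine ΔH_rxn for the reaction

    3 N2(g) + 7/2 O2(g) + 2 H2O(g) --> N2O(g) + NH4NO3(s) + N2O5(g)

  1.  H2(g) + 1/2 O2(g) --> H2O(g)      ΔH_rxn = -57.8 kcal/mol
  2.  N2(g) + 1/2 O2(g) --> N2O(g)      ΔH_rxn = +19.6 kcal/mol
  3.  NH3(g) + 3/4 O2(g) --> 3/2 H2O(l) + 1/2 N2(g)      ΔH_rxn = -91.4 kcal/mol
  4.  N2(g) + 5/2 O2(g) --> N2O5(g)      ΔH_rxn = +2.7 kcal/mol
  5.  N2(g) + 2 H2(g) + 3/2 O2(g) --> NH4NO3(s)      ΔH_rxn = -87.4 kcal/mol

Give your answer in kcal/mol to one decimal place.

eq. 1 reversed and × 2: (-2)·(-57.8) = +115.6 kcal/mol
eq. 2 as written: +19.6 kcal/mol
eq. 3: not needed.
eq. 4 as written: +2.7 kcal/mol
eq. 5 as written: -87.4 kcal/mol
ΔH_rxn = (-2)·(-57.8) + (1)·(+19.6) + (1)·(+2.7) + (1)·(-87.4) = 50.5 kcal/mol

ΔH_rxn = 50.5 kcal/mol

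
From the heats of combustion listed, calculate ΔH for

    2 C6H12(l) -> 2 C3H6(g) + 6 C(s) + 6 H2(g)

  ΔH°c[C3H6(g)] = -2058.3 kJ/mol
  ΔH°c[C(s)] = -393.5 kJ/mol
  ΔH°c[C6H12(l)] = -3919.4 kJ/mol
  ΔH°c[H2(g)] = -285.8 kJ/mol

With combustion enthalpies, reactants minus products:
= [2·(-3919.4)] − [2·(-2058.3) + 6·(-393.5) + 6·(-285.8)]
= 353.6 kJ/mol

ΔH = 353.6 kJ/mol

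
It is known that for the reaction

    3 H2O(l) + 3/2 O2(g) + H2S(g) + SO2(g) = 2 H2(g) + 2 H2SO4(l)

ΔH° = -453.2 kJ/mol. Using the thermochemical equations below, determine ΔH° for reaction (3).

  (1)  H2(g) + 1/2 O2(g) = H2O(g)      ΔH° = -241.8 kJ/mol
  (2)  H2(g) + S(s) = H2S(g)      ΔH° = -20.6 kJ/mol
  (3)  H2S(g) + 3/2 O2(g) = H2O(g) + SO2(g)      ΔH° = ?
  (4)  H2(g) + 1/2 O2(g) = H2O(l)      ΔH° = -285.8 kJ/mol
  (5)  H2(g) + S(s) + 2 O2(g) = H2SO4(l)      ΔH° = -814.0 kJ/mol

(1) as written: -241.8 kJ/mol
(2) reversed and × 2: (-2)·(-20.6) = +41.2 kJ/mol
(3) reversed (reverse to put SO2(g) on the reactant side): contributes −x
(4) reversed and × 3 (reverse to put H2O(l) on the reactant side; ×3 to match 3 H2O(l) in the target): (-3)·(-285.8) = +857.4 kJ/mol
(5) × 2 (×2 to match 2 H2SO4(l) in the target): (2)·(-814.0) = -1628.0 kJ/mol
-453.2 = (-241.8) + (+41.2) + (+857.4) + (-1628.0) − x
x = (-453.2 − (-971.2)) / (-1) = -518.0 kJ/mol

ΔH° = -518.0 kJ/mol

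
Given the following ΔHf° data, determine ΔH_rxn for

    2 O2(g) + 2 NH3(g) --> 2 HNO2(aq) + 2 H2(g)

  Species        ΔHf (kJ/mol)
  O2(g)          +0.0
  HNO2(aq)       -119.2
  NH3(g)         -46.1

ΔH_rxn = -146.2 kJ/mol

ΔH°rxn = Σ nΔHf°(products) − Σ nΔHf°(reactants).
Products: 2·(-119.2) + 2·(+0.0) = -238.4
Reactants: 2·(+0.0) + 2·(-46.1) = -92.2
ΔH_rxn = (-238.4) − (-92.2) = -146.2 kJ/mol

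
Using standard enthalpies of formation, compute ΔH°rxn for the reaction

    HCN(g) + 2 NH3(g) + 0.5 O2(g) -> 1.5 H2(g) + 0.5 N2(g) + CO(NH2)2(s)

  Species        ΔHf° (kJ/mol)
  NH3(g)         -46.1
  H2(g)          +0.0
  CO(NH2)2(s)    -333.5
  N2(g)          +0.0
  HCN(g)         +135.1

Products: 3/2·(+0.0) + 1/2·(+0.0) + 1·(-333.5) = -333.5
Reactants: 1·(+135.1) + 2·(-46.1) + 1/2·(+0.0) = +42.9
ΔH°rxn = (-333.5) − (+42.9) = -376.4 kJ/mol

ΔH°rxn = -376.4 kJ/mol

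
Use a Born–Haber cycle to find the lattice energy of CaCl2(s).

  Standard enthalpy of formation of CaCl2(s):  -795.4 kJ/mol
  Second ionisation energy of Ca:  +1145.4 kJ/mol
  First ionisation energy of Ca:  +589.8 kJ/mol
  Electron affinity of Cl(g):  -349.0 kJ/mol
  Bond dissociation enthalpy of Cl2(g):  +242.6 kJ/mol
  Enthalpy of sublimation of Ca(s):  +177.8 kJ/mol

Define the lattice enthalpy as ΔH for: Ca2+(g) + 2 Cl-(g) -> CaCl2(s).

ΔHf° = 1·ΔHsub + 1·(ΣIE) + 1·D(Cl2) + 2·EA + U
-795.4 = 1·(+177.8) + 1·(+1735.2) + 1·(+242.6) + 2·(-349.0) + U
U = -795.4 − (+1457.6) = -2253.0 kJ/mol

U = -2253.0 kJ/mol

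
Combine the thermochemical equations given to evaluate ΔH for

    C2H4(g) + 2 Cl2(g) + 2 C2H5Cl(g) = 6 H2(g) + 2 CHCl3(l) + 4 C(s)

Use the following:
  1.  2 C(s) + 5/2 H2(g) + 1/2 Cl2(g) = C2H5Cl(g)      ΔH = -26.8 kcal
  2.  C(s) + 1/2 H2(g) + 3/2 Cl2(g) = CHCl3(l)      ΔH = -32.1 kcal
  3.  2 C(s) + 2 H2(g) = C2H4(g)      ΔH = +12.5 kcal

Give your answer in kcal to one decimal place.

ΔH = -23.1 kcal

eq. 1 reversed and × 2 (reverse to put C2H5Cl(g) on the reactant side; scale by 2 for the 2 C2H5Cl(g)): (-2)·(-26.8) = +53.6 kcal
eq. 2 × 2 (×2 to match 2 CHCl3(l) in the target): (2)·(-32.1) = -64.2 kcal
eq. 3 reversed (reverse to put C2H4(g) on the reactant side): -12.5 kcal
Combining the equations, ΔH = (+53.6) + (-64.2) + (-12.5) = -23.1 kcal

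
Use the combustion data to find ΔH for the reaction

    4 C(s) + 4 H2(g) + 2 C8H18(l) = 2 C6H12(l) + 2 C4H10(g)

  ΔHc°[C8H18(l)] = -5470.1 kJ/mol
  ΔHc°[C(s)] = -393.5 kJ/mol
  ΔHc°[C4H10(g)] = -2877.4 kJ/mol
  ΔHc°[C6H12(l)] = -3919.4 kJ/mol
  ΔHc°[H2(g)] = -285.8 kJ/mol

With combustion enthalpies, reactants minus products:
= [4·(-393.5) + 4·(-285.8) + 2·(-5470.1)] − [2·(-3919.4) + 2·(-2877.4)]
= -63.8 kJ/mol

ΔH = -63.8 kJ/mol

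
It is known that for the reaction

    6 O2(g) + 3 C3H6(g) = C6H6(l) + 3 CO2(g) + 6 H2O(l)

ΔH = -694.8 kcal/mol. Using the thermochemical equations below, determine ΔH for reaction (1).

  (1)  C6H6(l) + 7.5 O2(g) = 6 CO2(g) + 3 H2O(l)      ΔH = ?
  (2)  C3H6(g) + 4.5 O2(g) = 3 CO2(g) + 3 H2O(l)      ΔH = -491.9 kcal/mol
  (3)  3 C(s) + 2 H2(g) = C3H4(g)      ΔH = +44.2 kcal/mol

ΔH = -780.9 kcal/mol

(1) reversed (C6H6(l) must end up as a product): contributes −x
(2) × 3 (×3 to match 3 C3H6(g) in the target): (3)·(-491.9) = -1475.7 kcal/mol
(3): not needed (H2(g) appears nowhere else).
-694.8 = (-1475.7) − x
x = (-694.8 − (-1475.7)) / (-1) = -780.9 kcal/mol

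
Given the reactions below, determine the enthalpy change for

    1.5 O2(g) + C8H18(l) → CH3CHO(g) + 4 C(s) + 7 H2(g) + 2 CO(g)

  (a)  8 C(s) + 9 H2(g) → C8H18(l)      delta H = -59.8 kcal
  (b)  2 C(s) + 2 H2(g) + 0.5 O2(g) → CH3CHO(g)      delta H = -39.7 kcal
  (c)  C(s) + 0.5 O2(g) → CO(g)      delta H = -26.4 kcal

(a) reversed (C8H18(l) must end up as a reactant): +59.8 kcal
(b) as written (CH3CHO(g) already on the product side): -39.7 kcal
(c) × 2 (scale by 2 for the 2 CO(g)): (2)·(-26.4) = -52.8 kcal
Summing the manipulated equations, delta H = (+59.8) + (-39.7) + (-52.8) = -32.7 kcal

delta H = -32.7 kcal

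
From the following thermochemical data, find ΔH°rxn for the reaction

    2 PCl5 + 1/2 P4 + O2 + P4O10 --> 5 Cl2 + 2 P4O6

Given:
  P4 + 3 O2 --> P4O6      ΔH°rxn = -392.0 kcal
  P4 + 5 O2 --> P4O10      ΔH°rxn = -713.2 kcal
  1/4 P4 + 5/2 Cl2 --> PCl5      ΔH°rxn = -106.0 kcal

ΔH°rxn = 141.2 kcal

equation 1 × 2: (2)·(-392.0) = -784.0 kcal
equation 2 reversed: +713.2 kcal
equation 3 reversed and × 2: (-2)·(-106.0) = +212.0 kcal
Since enthalpy is a state function, ΔH°rxn = (2)·(-392.0) + (-1)·(-713.2) + (-2)·(-106.0) = 141.2 kcal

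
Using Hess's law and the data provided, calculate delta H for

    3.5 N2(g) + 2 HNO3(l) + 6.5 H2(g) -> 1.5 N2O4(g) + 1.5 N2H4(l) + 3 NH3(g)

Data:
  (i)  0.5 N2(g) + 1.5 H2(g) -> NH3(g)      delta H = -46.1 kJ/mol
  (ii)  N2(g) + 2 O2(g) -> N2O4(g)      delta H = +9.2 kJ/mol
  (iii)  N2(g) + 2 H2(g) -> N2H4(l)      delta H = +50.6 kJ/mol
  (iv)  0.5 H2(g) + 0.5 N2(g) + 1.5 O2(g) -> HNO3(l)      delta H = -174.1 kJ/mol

delta H = 299.6 kJ/mol

(i) × 3: (3)·(-46.1) = -138.3 kJ/mol
(ii) × 3/2: (3/2)·(+9.2) = +13.8 kJ/mol
(iii) × 3/2: (3/2)·(+50.6) = +75.9 kJ/mol
(iv) reversed and × 2: (-2)·(-174.1) = +348.2 kJ/mol
delta H = (-138.3) + (+13.8) + (+75.9) + (+348.2) = 299.6 kJ/mol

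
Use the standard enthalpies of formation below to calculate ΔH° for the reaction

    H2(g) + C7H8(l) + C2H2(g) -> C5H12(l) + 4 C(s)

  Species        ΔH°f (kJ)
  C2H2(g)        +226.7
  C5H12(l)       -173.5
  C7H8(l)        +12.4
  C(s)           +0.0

Products: 1·(-173.5) + 4·(+0.0) = -173.5
Reactants: 1·(+0.0) + 1·(+12.4) + 1·(+226.7) = +239.1
ΔH° = (-173.5) − (+239.1) = -412.6 kJ

ΔH° = -412.6 kJ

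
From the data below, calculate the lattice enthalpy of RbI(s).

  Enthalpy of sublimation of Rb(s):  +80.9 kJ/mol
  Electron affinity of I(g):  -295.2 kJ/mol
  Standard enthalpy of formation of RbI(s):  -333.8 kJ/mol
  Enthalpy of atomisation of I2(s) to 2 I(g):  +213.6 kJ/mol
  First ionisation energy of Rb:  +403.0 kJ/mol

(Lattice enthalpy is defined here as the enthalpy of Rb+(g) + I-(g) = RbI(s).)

U = -629.3 kJ/mol

ΔHf° = 1·ΔHsub + 1·(ΣIE) + 1/2·D(I2) + 1·EA + U
-333.8 = 1·(+80.9) + 1·(+403.0) + 1/2·(+213.6) + 1·(-295.2) + U
U = -333.8 − (+295.5) = -629.3 kJ/mol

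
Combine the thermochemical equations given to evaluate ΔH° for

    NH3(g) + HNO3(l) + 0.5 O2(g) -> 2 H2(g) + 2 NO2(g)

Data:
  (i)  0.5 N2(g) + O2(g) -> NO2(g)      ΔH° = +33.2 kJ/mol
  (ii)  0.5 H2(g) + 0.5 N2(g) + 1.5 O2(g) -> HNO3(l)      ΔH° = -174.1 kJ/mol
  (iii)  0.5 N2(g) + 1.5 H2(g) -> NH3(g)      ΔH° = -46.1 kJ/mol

(i) × 2: (2)·(+33.2) = +66.4 kJ/mol
(ii) reversed: +174.1 kJ/mol
(iii) reversed: +46.1 kJ/mol
Since enthalpy is a state function, ΔH° = (2)·(+33.2) + (-1)·(-174.1) + (-1)·(-46.1) = 286.6 kJ/mol

ΔH° = 286.6 kJ/mol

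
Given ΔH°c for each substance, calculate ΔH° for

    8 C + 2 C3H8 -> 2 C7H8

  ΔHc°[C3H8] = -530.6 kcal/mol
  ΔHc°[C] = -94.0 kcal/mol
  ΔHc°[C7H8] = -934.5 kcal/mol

ΔH° = 55.8 kcal/mol

With combustion enthalpies, reactants minus products:
= [8·(-94.0) + 2·(-530.6)] − [2·(-934.5)]
= 55.8 kcal/mol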